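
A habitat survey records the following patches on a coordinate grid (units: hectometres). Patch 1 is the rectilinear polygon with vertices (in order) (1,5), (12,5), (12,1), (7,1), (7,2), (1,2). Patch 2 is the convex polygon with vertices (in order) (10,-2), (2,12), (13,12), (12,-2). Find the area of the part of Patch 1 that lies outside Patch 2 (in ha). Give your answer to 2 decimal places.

18.57

|Patch 1| = 38, |Patch 1∩Patch 2| = 19.4286.
|Patch 1 ∖ Patch 2| = |Patch 1| − |Patch 1∩Patch 2| = 38 − 19.4286 = 18.57.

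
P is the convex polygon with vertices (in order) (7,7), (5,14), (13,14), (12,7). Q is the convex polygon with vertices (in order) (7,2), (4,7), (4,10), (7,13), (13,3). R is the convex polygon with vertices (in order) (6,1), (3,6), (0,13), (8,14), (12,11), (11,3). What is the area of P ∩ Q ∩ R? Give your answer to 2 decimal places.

14.80

The intersection is the polygon with vertices (7,13), (10.6,7), (7,7), (5.667,11.667).
By the shoelace formula its area is 14.80.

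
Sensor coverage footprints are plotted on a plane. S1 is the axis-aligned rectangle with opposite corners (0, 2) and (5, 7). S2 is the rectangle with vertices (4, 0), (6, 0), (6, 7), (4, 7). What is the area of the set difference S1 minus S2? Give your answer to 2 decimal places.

|S1∩S2|: x∈[4,5], y∈[2,7] → 1·5 = 5.
|S1| = 25.
|S1 ∖ S2| = |S1| − |S1∩S2| = 25 − 5 = 20.00.

20.00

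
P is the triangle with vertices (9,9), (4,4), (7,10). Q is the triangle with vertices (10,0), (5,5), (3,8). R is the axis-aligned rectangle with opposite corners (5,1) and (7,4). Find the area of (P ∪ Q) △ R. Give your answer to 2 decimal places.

15.04

|P ∪ Q| = 9.7511.
|(P ∪ Q) ∩ R| = 0.3571.
|(P ∪ Q) △ R| = 9.7511 + 6 − 0.7143 = 15.04.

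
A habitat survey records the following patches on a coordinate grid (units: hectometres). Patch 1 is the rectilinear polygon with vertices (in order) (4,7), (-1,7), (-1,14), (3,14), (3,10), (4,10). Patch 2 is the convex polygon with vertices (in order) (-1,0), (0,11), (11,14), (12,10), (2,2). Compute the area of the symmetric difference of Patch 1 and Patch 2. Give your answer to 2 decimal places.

|Patch 1| = 31, |Patch 2| = 92, |Patch 1∩Patch 2| = 16.9545.
|Patch 1 △ Patch 2| = |Patch 1| + |Patch 2| − 2·|Patch 1∩Patch 2| = 31 + 92 − 33.9091 = 89.09.

89.09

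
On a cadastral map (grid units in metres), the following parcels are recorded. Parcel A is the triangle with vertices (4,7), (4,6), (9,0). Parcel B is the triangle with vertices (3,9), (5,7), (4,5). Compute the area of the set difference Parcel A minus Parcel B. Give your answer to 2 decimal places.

2.07

|Parcel A| = 2.5, |Parcel A∩Parcel B| = 0.432.
|Parcel A ∖ Parcel B| = |Parcel A| − |Parcel A∩Parcel B| = 2.5 − 0.432 = 2.07.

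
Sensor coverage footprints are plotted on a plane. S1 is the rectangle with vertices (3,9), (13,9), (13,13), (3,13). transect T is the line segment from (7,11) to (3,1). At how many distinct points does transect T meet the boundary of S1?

The segment meets the boundary at (6.2,9).

1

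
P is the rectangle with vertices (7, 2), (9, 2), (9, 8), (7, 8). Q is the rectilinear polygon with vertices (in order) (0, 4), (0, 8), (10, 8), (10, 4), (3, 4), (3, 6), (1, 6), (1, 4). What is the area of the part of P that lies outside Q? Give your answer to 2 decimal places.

|P| = 12, |P∩Q| = 8.
|P ∖ Q| = |P| − |P∩Q| = 12 − 8 = 4.00.

4.00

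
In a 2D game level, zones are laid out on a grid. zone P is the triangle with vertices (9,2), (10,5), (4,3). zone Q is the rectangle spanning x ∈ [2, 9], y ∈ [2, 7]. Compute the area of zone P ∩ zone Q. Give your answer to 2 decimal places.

6.67

The intersection is the polygon with vertices (4,3), (9,4.667), (9,2).
By the shoelace formula its area is 6.67.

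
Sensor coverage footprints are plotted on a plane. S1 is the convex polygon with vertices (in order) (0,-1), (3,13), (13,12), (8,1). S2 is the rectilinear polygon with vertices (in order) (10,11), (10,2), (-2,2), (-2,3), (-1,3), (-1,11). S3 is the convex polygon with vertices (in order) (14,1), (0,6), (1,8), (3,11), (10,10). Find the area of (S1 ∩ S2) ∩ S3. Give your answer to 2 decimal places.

51.88

The region (S1 ∩ S2) ∩ S3 is the polygon with vertices (10,5.4), (8.838,2.844), (1.393,5.502), (2.368,10.053), (3,11), (10,10).
By the shoelace formula its area is 51.88.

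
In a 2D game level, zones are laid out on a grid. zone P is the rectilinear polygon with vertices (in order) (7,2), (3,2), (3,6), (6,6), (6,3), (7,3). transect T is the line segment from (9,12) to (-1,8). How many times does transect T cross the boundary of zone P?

0

The segment lies entirely outside zone P and never meets its boundary.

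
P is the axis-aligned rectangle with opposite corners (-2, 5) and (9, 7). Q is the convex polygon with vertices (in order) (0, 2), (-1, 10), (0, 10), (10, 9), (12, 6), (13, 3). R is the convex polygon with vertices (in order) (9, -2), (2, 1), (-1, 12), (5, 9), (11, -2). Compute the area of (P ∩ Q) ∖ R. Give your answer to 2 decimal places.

|P ∩ Q| = 19.
|(P ∩ Q) ∩ R| = 12.
|(P ∩ Q) ∖ R| = 19 − 12 = 7.00.

7.00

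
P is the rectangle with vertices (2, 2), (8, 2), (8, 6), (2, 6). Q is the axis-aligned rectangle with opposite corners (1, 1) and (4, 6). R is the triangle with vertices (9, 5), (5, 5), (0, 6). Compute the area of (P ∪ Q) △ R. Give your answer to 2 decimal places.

|P ∪ Q| = 31.
|(P ∪ Q) ∩ R| = 1.9.
|(P ∪ Q) △ R| = 31 + 2 − 3.8 = 29.20.

29.20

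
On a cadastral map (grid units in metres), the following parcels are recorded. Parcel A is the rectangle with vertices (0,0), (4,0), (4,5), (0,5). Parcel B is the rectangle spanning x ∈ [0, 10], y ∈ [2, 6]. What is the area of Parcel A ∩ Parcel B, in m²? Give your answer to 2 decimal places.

|Parcel A∩Parcel B|: x∈[0,4], y∈[2,5] → 4·3 = 12.

12.00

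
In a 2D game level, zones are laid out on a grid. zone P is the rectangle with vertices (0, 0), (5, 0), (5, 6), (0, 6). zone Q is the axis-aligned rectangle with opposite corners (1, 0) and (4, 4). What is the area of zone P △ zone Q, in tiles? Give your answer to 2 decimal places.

|zone P∩zone Q|: x∈[1,4], y∈[0,4] → 3·4 = 12.
|zone P △ zone Q| = |zone P| + |zone Q| − 2·|zone P∩zone Q| = 30 + 12 − 24 = 18.00.

18.00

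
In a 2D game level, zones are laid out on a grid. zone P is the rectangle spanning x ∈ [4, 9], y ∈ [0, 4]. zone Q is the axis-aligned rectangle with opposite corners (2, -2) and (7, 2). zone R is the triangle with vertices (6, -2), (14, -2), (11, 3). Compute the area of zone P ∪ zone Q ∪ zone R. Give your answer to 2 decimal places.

By inclusion–exclusion:
Individual areas: |zone P| = 20, |zone Q| = 20, |zone R| = 20.
|zone P∩zone Q|: x∈[4,7], y∈[0,2] → 3·2 = 6.
|zone P∩zone R| = 0.5.
|zone Q∩zone R| = 0.5.
|zone P∩zone Q∩zone R| = 0.
|zone P ∪ zone Q ∪ zone R| = 60 − 7 + 0 = 53.00.

53.00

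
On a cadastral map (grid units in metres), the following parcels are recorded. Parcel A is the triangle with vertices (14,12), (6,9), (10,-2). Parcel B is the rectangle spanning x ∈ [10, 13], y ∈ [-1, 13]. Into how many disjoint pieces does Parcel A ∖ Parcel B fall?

2

Parcel A ∖ Parcel B splits into 2 disjoint pieces (area 1.5625, area 25.1429).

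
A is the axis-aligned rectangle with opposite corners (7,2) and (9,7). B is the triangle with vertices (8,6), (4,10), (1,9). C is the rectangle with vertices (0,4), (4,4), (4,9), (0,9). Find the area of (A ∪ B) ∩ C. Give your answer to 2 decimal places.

1.93

The region (A ∪ B) ∩ C is the polygon with vertices (1,9), (4,9), (4,7.714).
By the shoelace formula its area is 1.93.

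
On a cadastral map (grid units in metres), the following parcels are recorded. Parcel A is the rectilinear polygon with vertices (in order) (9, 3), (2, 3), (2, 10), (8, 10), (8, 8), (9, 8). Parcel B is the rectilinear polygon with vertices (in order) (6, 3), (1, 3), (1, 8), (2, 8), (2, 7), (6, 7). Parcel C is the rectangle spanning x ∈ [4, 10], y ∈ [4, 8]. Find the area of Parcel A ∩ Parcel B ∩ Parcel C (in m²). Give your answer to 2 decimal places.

6.00

The intersection is the polygon with vertices (6,7), (6,4), (4,4), (4,7).
By the shoelace formula its area is 6.00.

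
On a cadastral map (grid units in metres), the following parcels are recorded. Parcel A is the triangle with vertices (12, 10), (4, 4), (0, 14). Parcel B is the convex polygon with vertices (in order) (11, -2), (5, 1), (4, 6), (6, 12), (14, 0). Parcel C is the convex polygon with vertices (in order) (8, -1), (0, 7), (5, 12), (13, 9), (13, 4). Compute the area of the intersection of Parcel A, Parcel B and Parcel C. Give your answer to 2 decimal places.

The intersection is the polygon with vertices (4,6), (5.889,11.667), (6.333,11.5), (8.889,7.667), (4.348,4.261).
By the shoelace formula its area is 17.46.

17.46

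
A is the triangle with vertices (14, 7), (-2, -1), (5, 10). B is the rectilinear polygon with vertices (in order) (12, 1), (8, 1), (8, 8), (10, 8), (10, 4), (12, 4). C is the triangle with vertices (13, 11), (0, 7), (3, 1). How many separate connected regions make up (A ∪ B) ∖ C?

3

(A ∪ B) ∖ C splits into 3 disjoint pieces (area 28.625, area 8.64, area 2.5113).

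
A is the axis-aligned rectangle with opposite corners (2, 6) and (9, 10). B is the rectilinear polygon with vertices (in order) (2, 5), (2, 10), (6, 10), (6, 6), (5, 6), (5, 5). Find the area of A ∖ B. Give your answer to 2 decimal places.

|A| = 28, |A∩B| = 16.
|A ∖ B| = |A| − |A∩B| = 28 − 16 = 12.00.

12.00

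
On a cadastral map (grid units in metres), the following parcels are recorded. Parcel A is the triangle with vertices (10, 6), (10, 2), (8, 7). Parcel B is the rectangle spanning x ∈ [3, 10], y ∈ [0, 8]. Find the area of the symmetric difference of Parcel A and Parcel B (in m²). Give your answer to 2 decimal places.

52.00

|Parcel A| = 4, |Parcel B| = 56, |Parcel A∩Parcel B| = 4.
|Parcel A △ Parcel B| = |Parcel A| + |Parcel B| − 2·|Parcel A∩Parcel B| = 4 + 56 − 8 = 52.00.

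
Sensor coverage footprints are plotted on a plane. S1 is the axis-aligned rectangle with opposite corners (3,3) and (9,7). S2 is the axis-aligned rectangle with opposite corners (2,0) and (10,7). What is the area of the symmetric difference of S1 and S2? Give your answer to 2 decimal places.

32.00

|S1∩S2|: x∈[3,9], y∈[3,7] → 6·4 = 24.
|S1 △ S2| = |S1| + |S2| − 2·|S1∩S2| = 24 + 56 − 48 = 32.00.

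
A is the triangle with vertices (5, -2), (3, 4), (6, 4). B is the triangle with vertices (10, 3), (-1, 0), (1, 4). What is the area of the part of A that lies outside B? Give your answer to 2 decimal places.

|A| = 9, |A∩B| = 4.6925.
|A ∖ B| = |A| − |A∩B| = 9 − 4.6925 = 4.31.

4.31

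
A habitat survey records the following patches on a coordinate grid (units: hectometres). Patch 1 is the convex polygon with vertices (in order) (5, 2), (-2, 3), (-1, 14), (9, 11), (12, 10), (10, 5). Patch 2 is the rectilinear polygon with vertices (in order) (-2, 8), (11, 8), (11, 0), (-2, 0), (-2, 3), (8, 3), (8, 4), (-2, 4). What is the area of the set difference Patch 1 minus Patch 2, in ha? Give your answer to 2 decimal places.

|Patch 1| = 115, |Patch 1∩Patch 2| = 52.1924.
|Patch 1 ∖ Patch 2| = |Patch 1| − |Patch 1∩Patch 2| = 115 − 52.1924 = 62.81.

62.81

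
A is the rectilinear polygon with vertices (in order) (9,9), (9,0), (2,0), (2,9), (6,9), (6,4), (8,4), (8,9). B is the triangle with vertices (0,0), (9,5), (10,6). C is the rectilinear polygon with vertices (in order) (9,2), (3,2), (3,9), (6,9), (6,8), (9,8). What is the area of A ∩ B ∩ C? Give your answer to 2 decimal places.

1.18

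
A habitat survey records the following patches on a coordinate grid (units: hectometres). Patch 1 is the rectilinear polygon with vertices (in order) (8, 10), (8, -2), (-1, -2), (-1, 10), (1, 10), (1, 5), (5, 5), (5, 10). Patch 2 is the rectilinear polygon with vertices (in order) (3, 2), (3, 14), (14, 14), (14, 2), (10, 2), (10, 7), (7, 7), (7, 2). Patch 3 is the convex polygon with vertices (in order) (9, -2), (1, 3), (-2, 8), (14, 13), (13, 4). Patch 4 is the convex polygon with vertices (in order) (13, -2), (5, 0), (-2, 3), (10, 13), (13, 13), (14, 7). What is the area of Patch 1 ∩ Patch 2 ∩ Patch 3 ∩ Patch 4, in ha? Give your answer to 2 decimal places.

24.18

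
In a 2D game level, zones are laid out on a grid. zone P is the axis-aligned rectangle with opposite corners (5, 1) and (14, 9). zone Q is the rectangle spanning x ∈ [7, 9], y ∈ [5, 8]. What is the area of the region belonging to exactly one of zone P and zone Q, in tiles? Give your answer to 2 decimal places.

|zone P∩zone Q|: x∈[7,9], y∈[5,8] → 2·3 = 6.
|zone P △ zone Q| = |zone P| + |zone Q| − 2·|zone P∩zone Q| = 72 + 6 − 12 = 66.00.

66.00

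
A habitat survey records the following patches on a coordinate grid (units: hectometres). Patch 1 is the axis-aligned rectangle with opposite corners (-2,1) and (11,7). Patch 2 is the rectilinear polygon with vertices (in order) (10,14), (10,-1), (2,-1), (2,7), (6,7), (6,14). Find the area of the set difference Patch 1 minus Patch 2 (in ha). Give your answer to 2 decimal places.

|Patch 1| = 78, |Patch 1∩Patch 2| = 48.
|Patch 1 ∖ Patch 2| = |Patch 1| − |Patch 1∩Patch 2| = 78 − 48 = 30.00.

30.00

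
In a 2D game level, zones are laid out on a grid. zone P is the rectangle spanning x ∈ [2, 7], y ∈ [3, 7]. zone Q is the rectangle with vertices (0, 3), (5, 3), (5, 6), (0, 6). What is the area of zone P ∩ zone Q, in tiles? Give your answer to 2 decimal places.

9.00

|zone P∩zone Q|: x∈[2,5], y∈[3,6] → 3·3 = 9.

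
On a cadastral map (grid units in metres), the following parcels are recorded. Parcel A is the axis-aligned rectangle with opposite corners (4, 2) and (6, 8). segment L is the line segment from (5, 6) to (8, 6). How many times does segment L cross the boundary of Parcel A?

The segment meets the boundary at (6,6).

1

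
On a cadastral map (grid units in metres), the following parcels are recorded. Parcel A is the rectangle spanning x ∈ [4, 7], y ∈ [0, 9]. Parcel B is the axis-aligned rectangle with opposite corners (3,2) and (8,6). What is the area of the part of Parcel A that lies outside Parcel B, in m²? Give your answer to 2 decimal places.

15.00

|Parcel A∩Parcel B|: x∈[4,7], y∈[2,6] → 3·4 = 12.
|Parcel A| = 27.
|Parcel A ∖ Parcel B| = |Parcel A| − |Parcel A∩Parcel B| = 27 − 12 = 15.00.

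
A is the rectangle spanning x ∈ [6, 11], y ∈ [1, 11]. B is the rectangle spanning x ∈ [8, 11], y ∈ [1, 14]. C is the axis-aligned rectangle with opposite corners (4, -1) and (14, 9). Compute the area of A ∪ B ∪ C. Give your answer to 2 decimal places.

119.00

By inclusion–exclusion:
Individual areas: |A| = 50, |B| = 39, |C| = 100.
|A∩B|: x∈[8,11], y∈[1,11] → 3·10 = 30.
|A∩C|: x∈[6,11], y∈[1,9] → 5·8 = 40.
|B∩C|: x∈[8,11], y∈[1,9] → 3·8 = 24.
|A∩B∩C| = 24.
|A ∪ B ∪ C| = 189 − 94 + 24 = 119.00.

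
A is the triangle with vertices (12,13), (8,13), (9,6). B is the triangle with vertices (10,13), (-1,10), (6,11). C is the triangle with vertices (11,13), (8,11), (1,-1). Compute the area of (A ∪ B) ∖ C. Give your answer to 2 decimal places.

16.08

|A ∪ B| = 18.5917.
|(A ∪ B) ∩ C| = 2.5109.
|(A ∪ B) ∖ C| = 18.5917 − 2.5109 = 16.08.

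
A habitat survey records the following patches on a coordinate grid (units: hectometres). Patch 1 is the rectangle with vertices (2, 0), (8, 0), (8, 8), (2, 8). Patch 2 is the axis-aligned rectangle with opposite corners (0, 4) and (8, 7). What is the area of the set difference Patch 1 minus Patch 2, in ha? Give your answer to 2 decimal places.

30.00

|Patch 1∩Patch 2|: x∈[2,8], y∈[4,7] → 6·3 = 18.
|Patch 1| = 48.
|Patch 1 ∖ Patch 2| = |Patch 1| − |Patch 1∩Patch 2| = 48 − 18 = 30.00.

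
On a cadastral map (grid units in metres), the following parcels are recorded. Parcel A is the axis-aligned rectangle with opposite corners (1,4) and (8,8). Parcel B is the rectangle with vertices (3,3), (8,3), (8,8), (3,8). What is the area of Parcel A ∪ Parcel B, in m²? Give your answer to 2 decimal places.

By inclusion–exclusion:
Individual areas: |Parcel A| = 28, |Parcel B| = 25.
|Parcel A∩Parcel B|: x∈[3,8], y∈[4,8] → 5·4 = 20.
|Parcel A ∪ Parcel B| = 53 − 20 = 33.00.

33.00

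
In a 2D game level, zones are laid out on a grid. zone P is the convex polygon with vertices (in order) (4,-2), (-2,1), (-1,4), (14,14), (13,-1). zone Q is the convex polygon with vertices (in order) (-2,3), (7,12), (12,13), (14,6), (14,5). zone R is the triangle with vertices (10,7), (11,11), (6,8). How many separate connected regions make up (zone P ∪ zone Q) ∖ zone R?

(zone P ∪ zone Q) ∖ zone R is a single connected region.

1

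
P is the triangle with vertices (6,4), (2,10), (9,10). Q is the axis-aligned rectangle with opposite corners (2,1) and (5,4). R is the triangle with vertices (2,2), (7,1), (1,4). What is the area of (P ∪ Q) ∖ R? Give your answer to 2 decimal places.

|P ∪ Q| = 30.
|(P ∪ Q) ∩ R| = 3.15.
|(P ∪ Q) ∖ R| = 30 − 3.15 = 26.85.

26.85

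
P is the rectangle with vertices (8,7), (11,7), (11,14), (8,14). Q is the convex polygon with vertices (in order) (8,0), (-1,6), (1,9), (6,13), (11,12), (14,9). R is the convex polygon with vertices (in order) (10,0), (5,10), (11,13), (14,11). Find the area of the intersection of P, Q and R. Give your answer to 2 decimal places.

15.04

The intersection is the polygon with vertices (8,7), (8,11.5), (9.571,12.286), (11,12), (11,7).
By the shoelace formula its area is 15.04.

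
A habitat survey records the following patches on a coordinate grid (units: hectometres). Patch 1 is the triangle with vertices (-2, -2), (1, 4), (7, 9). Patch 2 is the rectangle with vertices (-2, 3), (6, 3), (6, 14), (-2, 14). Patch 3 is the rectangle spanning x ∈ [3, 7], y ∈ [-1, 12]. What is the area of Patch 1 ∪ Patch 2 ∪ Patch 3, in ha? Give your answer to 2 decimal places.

116.98

By inclusion–exclusion:
Individual areas: |Patch 1| = 10.5, |Patch 2| = 88, |Patch 3| = 52.
|Patch 1∩Patch 2| = 6.3283.
|Patch 1∩Patch 3| = 3.1111.
|Patch 2∩Patch 3|: x∈[3,6], y∈[3,12] → 3·9 = 27.
|Patch 1∩Patch 2∩Patch 3| = 2.9167.
|Patch 1 ∪ Patch 2 ∪ Patch 3| = 150.5 − 36.4394 + 2.9167 = 116.98.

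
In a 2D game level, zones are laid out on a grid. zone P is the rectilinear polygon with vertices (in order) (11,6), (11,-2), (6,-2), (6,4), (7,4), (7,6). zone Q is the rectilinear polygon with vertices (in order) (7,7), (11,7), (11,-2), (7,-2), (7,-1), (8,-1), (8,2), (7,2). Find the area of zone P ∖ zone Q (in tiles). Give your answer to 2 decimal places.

|zone P| = 38, |zone P∩zone Q| = 29.
|zone P ∖ zone Q| = |zone P| − |zone P∩zone Q| = 38 − 29 = 9.00.

9.00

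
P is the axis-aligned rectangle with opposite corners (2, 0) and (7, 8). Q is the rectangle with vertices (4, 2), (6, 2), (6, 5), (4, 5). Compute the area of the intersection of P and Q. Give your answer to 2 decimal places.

|P∩Q|: x∈[4,6], y∈[2,5] → 2·3 = 6.

6.00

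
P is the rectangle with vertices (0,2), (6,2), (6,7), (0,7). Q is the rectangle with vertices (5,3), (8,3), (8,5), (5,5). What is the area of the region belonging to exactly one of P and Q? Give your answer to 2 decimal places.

|P∩Q|: x∈[5,6], y∈[3,5] → 1·2 = 2.
|P △ Q| = |P| + |Q| − 2·|P∩Q| = 30 + 6 − 4 = 32.00.

32.00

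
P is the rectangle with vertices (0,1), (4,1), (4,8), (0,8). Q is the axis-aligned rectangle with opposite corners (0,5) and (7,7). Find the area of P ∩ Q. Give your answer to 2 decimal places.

8.00

|P∩Q|: x∈[0,4], y∈[5,7] → 4·2 = 8.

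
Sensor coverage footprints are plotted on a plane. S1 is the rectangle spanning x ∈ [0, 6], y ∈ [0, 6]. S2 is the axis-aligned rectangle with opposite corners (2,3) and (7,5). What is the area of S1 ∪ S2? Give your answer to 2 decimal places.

38.00

By inclusion–exclusion:
Individual areas: |S1| = 36, |S2| = 10.
|S1∩S2|: x∈[2,6], y∈[3,5] → 4·2 = 8.
|S1 ∪ S2| = 46 − 8 = 38.00.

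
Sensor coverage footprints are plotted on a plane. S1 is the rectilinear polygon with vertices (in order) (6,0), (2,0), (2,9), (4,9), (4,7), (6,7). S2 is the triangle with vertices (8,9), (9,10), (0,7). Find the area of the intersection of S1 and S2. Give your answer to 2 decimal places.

The intersection is the polygon with vertices (2,7.667), (4,8.333), (4,8), (2,7.5).
By the shoelace formula its area is 0.50.

0.50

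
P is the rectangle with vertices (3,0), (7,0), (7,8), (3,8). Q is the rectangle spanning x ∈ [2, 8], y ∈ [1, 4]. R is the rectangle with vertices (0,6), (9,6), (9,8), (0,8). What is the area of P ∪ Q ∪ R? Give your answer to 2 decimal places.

By inclusion–exclusion:
Individual areas: |P| = 32, |Q| = 18, |R| = 18.
|P∩Q|: x∈[3,7], y∈[1,4] → 4·3 = 12.
|P∩R|: x∈[3,7], y∈[6,8] → 4·2 = 8.
|Q∩R| = 0 (no overlap).
|P∩Q∩R| = 0.
|P ∪ Q ∪ R| = 68 − 20 + 0 = 48.00.

48.00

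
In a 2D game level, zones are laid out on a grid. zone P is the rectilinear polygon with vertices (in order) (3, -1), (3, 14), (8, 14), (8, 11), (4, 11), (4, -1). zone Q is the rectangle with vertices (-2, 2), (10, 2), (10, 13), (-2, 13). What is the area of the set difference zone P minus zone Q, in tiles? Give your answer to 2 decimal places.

8.00

|zone P| = 27, |zone P∩zone Q| = 19.
|zone P ∖ zone Q| = |zone P| − |zone P∩zone Q| = 27 − 19 = 8.00.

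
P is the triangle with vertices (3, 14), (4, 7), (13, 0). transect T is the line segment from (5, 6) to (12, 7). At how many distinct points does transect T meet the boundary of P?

2

The segment meets the boundary at (5.241,6.034), (8.37,6.481).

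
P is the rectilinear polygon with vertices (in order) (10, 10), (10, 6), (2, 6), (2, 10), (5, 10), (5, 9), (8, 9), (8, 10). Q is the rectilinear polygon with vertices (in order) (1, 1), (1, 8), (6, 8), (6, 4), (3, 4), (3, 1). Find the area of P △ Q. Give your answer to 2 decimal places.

|P| = 29, |Q| = 26, |P∩Q| = 8.
|P △ Q| = |P| + |Q| − 2·|P∩Q| = 29 + 26 − 16 = 39.00.

39.00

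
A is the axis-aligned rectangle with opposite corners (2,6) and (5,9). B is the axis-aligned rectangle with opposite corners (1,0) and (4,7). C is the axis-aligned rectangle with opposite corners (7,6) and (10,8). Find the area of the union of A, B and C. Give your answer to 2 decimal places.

By inclusion–exclusion:
Individual areas: |A| = 9, |B| = 21, |C| = 6.
|A∩B|: x∈[2,4], y∈[6,7] → 2·1 = 2.
|A∩C| = 0 (no overlap).
|B∩C| = 0 (no overlap).
|A∩B∩C| = 0.
|A ∪ B ∪ C| = 36 − 2 + 0 = 34.00.

34.00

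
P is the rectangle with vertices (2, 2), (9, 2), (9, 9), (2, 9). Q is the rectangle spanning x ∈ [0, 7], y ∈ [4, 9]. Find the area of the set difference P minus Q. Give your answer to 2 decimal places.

|P∩Q|: x∈[2,7], y∈[4,9] → 5·5 = 25.
|P| = 49.
|P ∖ Q| = |P| − |P∩Q| = 49 − 25 = 24.00.

24.00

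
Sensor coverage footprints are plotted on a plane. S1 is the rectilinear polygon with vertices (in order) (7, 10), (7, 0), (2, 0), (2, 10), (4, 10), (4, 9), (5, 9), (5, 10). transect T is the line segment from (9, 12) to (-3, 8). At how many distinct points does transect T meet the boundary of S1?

The segment meets the boundary at (2,9.667), (3,10).

2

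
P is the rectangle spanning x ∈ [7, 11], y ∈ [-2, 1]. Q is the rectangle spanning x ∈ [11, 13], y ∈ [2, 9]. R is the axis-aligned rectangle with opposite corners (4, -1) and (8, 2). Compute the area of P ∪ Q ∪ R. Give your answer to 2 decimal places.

By inclusion–exclusion:
Individual areas: |P| = 12, |Q| = 14, |R| = 12.
|P∩Q| = 0 (no overlap).
|P∩R|: x∈[7,8], y∈[-1,1] → 1·2 = 2.
|Q∩R| = 0 (no overlap).
|P∩Q∩R| = 0.
|P ∪ Q ∪ R| = 38 − 2 + 0 = 36.00.

36.00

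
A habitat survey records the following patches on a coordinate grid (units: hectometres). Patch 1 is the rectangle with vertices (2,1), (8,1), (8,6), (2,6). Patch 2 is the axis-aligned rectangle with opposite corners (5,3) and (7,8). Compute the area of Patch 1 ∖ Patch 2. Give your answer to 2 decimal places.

24.00

|Patch 1∩Patch 2|: x∈[5,7], y∈[3,6] → 2·3 = 6.
|Patch 1| = 30.
|Patch 1 ∖ Patch 2| = |Patch 1| − |Patch 1∩Patch 2| = 30 − 6 = 24.00.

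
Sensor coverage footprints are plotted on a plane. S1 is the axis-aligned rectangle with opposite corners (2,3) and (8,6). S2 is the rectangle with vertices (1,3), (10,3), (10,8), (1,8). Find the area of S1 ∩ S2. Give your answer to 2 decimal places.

|S1∩S2|: x∈[2,8], y∈[3,6] → 6·3 = 18.

18.00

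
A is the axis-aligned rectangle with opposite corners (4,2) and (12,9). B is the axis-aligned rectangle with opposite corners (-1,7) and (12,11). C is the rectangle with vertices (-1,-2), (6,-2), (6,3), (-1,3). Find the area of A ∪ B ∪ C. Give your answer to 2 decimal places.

By inclusion–exclusion:
Individual areas: |A| = 56, |B| = 52, |C| = 35.
|A∩B|: x∈[4,12], y∈[7,9] → 8·2 = 16.
|A∩C|: x∈[4,6], y∈[2,3] → 2·1 = 2.
|B∩C| = 0 (no overlap).
|A∩B∩C| = 0.
|A ∪ B ∪ C| = 143 − 18 + 0 = 125.00.

125.00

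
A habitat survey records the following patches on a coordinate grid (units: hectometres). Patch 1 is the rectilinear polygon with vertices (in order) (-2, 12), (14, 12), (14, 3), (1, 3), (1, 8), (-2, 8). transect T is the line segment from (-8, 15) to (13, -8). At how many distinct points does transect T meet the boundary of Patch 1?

The segment meets the boundary at (2.957,3), (1,5.143), (-1.609,8), (-2,8.429).

4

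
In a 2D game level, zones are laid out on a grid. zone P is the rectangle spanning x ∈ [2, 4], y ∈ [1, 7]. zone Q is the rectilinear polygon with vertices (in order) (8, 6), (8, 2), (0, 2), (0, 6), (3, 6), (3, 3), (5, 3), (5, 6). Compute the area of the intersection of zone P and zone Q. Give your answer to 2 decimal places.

The intersection is the polygon with vertices (4,2), (2,2), (2,6), (3,6), (3,3), (4,3).
By the shoelace formula its area is 5.00.

5.00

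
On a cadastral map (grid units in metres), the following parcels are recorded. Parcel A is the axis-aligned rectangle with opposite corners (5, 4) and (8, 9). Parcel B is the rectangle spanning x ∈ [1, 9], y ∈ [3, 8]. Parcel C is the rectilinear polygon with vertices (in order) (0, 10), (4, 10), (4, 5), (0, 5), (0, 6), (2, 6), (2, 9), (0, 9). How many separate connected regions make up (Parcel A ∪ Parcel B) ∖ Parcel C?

2

(Parcel A ∪ Parcel B) ∖ Parcel C splits into 2 disjoint pieces (area 34, area 2).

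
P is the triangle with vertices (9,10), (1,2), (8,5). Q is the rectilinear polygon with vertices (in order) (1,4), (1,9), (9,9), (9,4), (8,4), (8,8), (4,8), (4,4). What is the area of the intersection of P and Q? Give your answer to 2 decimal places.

2.60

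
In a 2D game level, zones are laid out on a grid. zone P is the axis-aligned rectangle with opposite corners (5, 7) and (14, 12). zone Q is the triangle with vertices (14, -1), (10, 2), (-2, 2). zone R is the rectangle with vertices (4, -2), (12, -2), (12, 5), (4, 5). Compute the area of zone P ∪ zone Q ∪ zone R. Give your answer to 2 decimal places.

105.50

By inclusion–exclusion:
Individual areas: |zone P| = 45, |zone Q| = 18, |zone R| = 56.
|zone P∩zone Q| = 0.
|zone P∩zone R| = 0 (no overlap).
|zone Q∩zone R| = 13.5.
|zone P∩zone Q∩zone R| = 0.
|zone P ∪ zone Q ∪ zone R| = 119 − 13.5 + 0 = 105.50.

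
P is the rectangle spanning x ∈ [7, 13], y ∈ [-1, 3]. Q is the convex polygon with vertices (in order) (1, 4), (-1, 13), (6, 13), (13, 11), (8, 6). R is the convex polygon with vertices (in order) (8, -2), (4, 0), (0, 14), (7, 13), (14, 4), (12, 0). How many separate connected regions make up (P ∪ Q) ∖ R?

(P ∪ Q) ∖ R splits into 3 disjoint pieces (area 3, area 13.6873, area 9.1837).

3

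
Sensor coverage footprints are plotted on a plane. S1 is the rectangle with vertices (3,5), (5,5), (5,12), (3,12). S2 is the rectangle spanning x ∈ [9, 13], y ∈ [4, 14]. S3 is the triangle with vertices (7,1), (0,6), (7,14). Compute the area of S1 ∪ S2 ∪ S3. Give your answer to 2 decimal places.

By inclusion–exclusion:
Individual areas: |S1| = 14, |S2| = 40, |S3| = 45.5.
|S1∩S2| = 0 (no overlap).
|S1∩S3| = 11.1429.
|S2∩S3| = 0.
|S1∩S2∩S3| = 0.
|S1 ∪ S2 ∪ S3| = 99.5 − 11.1429 + 0 = 88.36.

88.36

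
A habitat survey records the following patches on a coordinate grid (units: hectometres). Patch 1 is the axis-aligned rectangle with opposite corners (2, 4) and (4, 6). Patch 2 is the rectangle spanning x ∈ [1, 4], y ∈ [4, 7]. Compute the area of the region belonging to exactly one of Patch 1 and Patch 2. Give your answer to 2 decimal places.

5.00

|Patch 1∩Patch 2|: x∈[2,4], y∈[4,6] → 2·2 = 4.
|Patch 1 △ Patch 2| = |Patch 1| + |Patch 2| − 2·|Patch 1∩Patch 2| = 4 + 9 − 8 = 5.00.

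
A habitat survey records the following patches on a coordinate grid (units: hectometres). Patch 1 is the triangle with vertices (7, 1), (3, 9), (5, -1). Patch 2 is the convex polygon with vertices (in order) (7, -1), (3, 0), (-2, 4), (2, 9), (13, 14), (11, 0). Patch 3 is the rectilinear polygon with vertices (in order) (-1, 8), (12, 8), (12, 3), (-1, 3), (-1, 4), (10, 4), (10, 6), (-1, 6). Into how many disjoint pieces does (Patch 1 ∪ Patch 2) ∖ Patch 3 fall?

3

(Patch 1 ∪ Patch 2) ∖ Patch 3 splits into 3 disjoint pieces (area 34.3942, area 22.8, area 36.4).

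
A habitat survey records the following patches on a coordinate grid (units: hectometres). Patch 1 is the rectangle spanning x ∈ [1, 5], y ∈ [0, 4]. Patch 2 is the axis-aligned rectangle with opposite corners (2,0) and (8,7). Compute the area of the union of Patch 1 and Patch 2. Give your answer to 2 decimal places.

46.00

By inclusion–exclusion:
Individual areas: |Patch 1| = 16, |Patch 2| = 42.
|Patch 1∩Patch 2|: x∈[2,5], y∈[0,4] → 3·4 = 12.
|Patch 1 ∪ Patch 2| = 58 − 12 = 46.00.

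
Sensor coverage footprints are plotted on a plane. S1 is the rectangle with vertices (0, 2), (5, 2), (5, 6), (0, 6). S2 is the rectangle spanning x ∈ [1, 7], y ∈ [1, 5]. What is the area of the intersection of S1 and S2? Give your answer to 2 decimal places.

12.00

|S1∩S2|: x∈[1,5], y∈[2,5] → 4·3 = 12.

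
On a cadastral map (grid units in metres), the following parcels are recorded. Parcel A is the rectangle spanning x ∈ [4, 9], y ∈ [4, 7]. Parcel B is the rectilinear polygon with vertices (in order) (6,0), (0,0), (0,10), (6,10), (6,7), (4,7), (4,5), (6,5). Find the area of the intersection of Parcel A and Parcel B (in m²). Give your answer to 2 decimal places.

2.00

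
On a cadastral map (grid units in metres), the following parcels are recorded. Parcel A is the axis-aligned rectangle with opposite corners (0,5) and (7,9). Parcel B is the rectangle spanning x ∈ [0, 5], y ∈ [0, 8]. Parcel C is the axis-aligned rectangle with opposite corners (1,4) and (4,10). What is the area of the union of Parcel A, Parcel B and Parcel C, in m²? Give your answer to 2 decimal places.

56.00

By inclusion–exclusion:
Individual areas: |Parcel A| = 28, |Parcel B| = 40, |Parcel C| = 18.
|Parcel A∩Parcel B|: x∈[0,5], y∈[5,8] → 5·3 = 15.
|Parcel A∩Parcel C|: x∈[1,4], y∈[5,9] → 3·4 = 12.
|Parcel B∩Parcel C|: x∈[1,4], y∈[4,8] → 3·4 = 12.
|Parcel A∩Parcel B∩Parcel C| = 9.
|Parcel A ∪ Parcel B ∪ Parcel C| = 86 − 39 + 9 = 56.00.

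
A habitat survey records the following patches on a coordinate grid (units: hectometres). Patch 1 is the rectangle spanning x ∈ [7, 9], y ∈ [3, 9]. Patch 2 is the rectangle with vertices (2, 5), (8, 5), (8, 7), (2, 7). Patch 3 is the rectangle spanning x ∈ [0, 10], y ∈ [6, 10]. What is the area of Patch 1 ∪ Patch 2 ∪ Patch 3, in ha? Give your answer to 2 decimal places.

By inclusion–exclusion:
Individual areas: |Patch 1| = 12, |Patch 2| = 12, |Patch 3| = 40.
|Patch 1∩Patch 2|: x∈[7,8], y∈[5,7] → 1·2 = 2.
|Patch 1∩Patch 3|: x∈[7,9], y∈[6,9] → 2·3 = 6.
|Patch 2∩Patch 3|: x∈[2,8], y∈[6,7] → 6·1 = 6.
|Patch 1∩Patch 2∩Patch 3| = 1.
|Patch 1 ∪ Patch 2 ∪ Patch 3| = 64 − 14 + 1 = 51.00.

51.00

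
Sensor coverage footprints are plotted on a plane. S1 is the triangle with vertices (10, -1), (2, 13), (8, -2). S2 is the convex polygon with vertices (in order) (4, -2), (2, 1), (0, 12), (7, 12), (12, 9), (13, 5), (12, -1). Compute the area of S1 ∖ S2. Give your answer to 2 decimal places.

0.47

|S1| = 18, |S1∩S2| = 17.5333.
|S1 ∖ S2| = |S1| − |S1∩S2| = 18 − 17.5333 = 0.47.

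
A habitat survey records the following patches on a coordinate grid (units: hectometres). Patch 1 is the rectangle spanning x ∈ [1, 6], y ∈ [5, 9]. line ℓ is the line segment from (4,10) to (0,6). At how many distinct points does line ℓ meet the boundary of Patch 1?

2

The segment meets the boundary at (1,7), (3,9).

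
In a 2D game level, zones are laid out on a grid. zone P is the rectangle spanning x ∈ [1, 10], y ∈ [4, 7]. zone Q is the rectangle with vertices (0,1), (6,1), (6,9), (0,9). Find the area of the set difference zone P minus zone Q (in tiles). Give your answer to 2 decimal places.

12.00

|zone P∩zone Q|: x∈[1,6], y∈[4,7] → 5·3 = 15.
|zone P| = 27.
|zone P ∖ zone Q| = |zone P| − |zone P∩zone Q| = 27 − 15 = 12.00.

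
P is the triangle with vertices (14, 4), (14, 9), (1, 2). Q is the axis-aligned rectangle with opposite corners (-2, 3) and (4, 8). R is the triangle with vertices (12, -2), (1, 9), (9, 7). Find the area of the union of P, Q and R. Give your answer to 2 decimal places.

By inclusion–exclusion:
Individual areas: |P| = 32.5, |Q| = 30, |R| = 33.
|P∩Q| = 0.3516.
|P∩R| = 9.184.
|Q∩R| = 2.
|P∩Q∩R| = 0.
|P ∪ Q ∪ R| = 95.5 − 11.5356 + 0 = 83.96.

83.96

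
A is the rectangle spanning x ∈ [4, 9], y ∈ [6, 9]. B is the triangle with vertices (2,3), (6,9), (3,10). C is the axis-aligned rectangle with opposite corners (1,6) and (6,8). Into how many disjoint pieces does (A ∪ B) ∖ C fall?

2

(A ∪ B) ∖ C splits into 2 disjoint pieces (area 13.7857, area 2.3571).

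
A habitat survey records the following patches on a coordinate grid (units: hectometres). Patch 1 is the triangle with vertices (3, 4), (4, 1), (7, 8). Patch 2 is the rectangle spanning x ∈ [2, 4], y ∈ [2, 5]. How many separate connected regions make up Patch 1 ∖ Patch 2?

1

Patch 1 ∖ Patch 2 is a single connected region.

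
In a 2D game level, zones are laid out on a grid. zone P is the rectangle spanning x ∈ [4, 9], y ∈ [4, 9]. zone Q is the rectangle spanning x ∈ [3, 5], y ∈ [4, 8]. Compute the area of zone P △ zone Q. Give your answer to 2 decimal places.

|zone P∩zone Q|: x∈[4,5], y∈[4,8] → 1·4 = 4.
|zone P △ zone Q| = |zone P| + |zone Q| − 2·|zone P∩zone Q| = 25 + 8 − 8 = 25.00.

25.00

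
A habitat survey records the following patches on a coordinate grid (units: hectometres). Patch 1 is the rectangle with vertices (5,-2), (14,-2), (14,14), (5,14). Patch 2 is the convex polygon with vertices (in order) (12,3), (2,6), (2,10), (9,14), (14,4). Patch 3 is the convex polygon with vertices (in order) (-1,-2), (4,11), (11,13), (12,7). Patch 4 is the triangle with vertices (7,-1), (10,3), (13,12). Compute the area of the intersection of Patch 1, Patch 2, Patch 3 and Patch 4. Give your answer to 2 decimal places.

The intersection is the polygon with vertices (11.778,8.333), (11.133,6.4), (10.078,5.67), (11.56,8.88), (11.75,8.5).
By the shoelace formula its area is 1.55.

1.55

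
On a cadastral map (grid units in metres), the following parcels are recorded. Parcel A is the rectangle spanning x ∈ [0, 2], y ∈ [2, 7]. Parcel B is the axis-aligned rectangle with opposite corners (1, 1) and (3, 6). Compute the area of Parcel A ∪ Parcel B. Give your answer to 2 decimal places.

By inclusion–exclusion:
Individual areas: |Parcel A| = 10, |Parcel B| = 10.
|Parcel A∩Parcel B|: x∈[1,2], y∈[2,6] → 1·4 = 4.
|Parcel A ∪ Parcel B| = 20 − 4 = 16.00.

16.00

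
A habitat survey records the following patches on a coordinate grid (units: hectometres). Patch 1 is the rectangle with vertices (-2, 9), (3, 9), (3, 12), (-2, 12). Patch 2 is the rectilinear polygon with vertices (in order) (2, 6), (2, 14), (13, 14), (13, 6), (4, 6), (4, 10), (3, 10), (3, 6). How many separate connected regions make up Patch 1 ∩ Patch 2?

1

Patch 1 ∩ Patch 2 is a single connected region.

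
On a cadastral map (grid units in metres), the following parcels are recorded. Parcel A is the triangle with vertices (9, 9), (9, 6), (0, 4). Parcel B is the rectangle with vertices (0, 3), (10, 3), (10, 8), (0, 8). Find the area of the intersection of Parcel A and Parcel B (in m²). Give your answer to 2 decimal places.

The intersection is the polygon with vertices (9,6), (0,4), (7.2,8), (9,8).
By the shoelace formula its area is 12.60.

12.60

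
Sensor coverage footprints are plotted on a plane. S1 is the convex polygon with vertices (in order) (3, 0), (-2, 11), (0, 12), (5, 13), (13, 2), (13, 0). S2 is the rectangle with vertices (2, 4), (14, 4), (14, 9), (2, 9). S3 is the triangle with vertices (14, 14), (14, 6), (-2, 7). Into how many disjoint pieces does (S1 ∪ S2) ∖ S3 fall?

(S1 ∪ S2) ∖ S3 splits into 2 disjoint pieces (area 25.1285, area 74.7881).

2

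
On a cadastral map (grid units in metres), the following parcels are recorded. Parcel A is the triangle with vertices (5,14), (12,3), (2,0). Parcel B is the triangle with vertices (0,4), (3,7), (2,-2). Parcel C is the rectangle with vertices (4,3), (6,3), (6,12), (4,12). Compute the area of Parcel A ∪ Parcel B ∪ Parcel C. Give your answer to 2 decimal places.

By inclusion–exclusion:
Individual areas: |Parcel A| = 65.5, |Parcel B| = 12, |Parcel C| = 18.
|Parcel A∩Parcel B| = 0.2317.
|Parcel A∩Parcel C| = 17.2381.
|Parcel B∩Parcel C| = 0.
|Parcel A∩Parcel B∩Parcel C| = 0.
|Parcel A ∪ Parcel B ∪ Parcel C| = 95.5 − 17.4697 + 0 = 78.03.

78.03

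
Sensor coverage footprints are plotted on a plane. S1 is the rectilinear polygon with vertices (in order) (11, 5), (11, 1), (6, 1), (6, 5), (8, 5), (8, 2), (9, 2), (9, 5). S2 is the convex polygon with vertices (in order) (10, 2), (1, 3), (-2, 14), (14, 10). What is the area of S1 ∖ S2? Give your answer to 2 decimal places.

|S1| = 17, |S1∩S2| = 10.2778.
|S1 ∖ S2| = |S1| − |S1∩S2| = 17 − 10.2778 = 6.72.

6.72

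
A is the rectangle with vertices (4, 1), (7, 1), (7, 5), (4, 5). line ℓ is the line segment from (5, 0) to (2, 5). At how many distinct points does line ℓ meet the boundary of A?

The segment meets the boundary at (4,1.667), (4.4,1).

2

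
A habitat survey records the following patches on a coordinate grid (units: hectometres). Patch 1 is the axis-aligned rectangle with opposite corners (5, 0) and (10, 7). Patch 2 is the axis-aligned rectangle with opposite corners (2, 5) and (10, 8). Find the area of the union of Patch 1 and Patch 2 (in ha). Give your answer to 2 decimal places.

49.00

By inclusion–exclusion:
Individual areas: |Patch 1| = 35, |Patch 2| = 24.
|Patch 1∩Patch 2|: x∈[5,10], y∈[5,7] → 5·2 = 10.
|Patch 1 ∪ Patch 2| = 59 − 10 = 49.00.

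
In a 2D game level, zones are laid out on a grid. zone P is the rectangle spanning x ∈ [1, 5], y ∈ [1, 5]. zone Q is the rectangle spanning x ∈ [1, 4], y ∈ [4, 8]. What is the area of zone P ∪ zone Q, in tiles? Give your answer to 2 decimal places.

25.00

By inclusion–exclusion:
Individual areas: |zone P| = 16, |zone Q| = 12.
|zone P∩zone Q|: x∈[1,4], y∈[4,5] → 3·1 = 3.
|zone P ∪ zone Q| = 28 − 3 = 25.00.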